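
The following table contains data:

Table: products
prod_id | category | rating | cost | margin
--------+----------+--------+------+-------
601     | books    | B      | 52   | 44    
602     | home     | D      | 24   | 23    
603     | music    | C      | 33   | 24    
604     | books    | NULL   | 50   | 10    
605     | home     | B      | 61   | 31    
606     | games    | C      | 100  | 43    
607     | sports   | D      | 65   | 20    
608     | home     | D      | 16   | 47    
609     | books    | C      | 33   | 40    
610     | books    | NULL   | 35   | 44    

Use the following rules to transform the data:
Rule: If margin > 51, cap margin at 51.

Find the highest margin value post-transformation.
47

Step 1: Original maximum margin = 47
Step 2: Check cap of 51 against maximum
Step 3: No records exceed the cap (max 47 <= cap 51), so no capping applies
Step 4: Maximum after transformation = 47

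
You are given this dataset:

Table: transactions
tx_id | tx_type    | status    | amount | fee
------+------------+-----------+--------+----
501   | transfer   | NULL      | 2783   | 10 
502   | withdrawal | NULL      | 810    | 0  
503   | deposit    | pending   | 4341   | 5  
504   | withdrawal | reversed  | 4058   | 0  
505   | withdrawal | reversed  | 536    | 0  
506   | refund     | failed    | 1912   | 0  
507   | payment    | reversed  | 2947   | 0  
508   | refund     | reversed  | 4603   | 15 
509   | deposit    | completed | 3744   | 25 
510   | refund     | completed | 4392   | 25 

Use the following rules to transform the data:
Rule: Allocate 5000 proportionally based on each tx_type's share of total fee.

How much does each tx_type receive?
deposit: 1875.0, payment: 0.0, refund: 2500.0, transfer: 625.0, withdrawal: 0.0

Step 1: Calculate total fee = 80
Step 2: Calculate each tx_type's proportion:
  deposit: 30/80 = 37.50% → 1875.0
  payment: 0/80 = 0.00% → 0.0
  refund: 40/80 = 50.00% → 2500.0
  transfer: 10/80 = 12.50% → 625.0
  withdrawal: 0/80 = 0.00% → 0.0
Step 3: Verify: sum of allocations ≈ 5000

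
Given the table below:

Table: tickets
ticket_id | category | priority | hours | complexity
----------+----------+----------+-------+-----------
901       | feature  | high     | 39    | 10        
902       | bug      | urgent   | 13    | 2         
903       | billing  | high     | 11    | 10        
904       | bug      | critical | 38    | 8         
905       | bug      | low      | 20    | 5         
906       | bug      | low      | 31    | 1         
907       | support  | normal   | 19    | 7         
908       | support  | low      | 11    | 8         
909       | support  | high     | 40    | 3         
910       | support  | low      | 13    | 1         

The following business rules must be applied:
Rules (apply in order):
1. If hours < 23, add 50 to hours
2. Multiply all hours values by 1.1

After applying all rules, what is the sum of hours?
588.5

Step 1: Apply Rule 1 - Add 50 to records with hours < 23
  - 6 records affected: 87 + (6 × 50) = 387
  - Unaffected records: 148
  - Sum after Rule 1: 535
Step 2: Apply Rule 2 - Multiply all by 1.1
  - 535 × 1.1 = 588.5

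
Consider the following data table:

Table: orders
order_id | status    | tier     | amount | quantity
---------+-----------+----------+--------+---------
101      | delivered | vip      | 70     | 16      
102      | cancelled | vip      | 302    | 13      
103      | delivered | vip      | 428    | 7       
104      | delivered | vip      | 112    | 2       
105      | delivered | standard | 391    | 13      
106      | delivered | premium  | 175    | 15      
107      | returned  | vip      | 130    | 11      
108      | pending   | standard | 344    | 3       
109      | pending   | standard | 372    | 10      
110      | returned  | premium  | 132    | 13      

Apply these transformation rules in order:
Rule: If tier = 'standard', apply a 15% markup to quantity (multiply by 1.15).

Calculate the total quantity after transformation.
106.9

Step 1: Records with tier = 'standard' have total quantity = 26
Step 2: Apply multiplier: 26 × 1.15 = 29.9
Step 3: Other records total: 77
Step 4: Final sum = 29.9 + 77 = 106.9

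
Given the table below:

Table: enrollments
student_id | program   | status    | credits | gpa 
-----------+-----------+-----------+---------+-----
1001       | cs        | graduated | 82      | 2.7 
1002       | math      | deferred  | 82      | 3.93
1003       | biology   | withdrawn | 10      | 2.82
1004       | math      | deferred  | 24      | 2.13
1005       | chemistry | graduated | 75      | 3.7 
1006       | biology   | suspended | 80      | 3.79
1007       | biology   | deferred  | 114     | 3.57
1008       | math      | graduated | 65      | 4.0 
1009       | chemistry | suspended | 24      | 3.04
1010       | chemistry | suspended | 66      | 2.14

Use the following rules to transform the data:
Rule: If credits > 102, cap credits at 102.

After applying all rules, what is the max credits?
102

Step 1: Original maximum credits = 114
Step 2: Apply cap at 102
Step 3: 1 records had credits > 102 and were capped
Step 4: Maximum after transformation = 102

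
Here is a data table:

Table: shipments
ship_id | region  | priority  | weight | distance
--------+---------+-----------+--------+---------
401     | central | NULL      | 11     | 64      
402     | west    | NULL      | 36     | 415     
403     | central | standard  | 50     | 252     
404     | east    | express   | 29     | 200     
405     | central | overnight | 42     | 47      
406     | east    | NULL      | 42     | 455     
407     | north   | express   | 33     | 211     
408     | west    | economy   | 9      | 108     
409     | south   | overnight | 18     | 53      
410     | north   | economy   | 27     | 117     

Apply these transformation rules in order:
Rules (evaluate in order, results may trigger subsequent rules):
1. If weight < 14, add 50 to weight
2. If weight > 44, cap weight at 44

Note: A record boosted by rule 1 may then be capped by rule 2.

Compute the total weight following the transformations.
359

Step 1: Apply rule 1 to records with weight < 14
  - 2 records get bonus of 50
  - Of these, 2 records then exceed 44 and get capped
Step 2: Apply rule 2 to records with weight > 44
  - 1 records (original) are capped
Step 3: Calculate final sum = 359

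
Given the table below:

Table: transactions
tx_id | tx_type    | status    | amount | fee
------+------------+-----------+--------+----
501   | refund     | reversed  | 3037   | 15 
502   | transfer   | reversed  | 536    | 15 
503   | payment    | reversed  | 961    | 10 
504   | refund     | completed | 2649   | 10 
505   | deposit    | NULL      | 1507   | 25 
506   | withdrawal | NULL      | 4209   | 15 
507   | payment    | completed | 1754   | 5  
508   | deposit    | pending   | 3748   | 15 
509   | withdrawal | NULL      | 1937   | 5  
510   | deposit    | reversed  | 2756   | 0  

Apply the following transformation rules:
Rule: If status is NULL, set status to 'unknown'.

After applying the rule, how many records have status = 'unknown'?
3

Step 1: Count records where status IS NULL
Step 2: Found 3 records with NULL status
Step 3: These records will have status set to 'unknown'
Step 4: Records already having status = 'unknown': 0
Step 5: Answer: 3 + 0 = 3 records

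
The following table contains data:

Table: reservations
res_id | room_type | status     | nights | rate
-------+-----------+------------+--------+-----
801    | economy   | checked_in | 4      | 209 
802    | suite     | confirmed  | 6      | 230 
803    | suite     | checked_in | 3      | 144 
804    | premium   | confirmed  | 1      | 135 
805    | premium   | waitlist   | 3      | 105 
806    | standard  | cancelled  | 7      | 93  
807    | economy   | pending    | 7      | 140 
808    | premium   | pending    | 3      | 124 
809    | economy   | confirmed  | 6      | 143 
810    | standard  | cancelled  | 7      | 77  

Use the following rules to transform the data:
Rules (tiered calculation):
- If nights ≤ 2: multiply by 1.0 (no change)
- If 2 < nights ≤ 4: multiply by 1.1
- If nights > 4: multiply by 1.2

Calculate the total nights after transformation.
54.9

Step 1: Tier 1 (nights ≤ 2): 1 records, sum = 1 × 1.0 = 1.0
Step 2: Tier 2 (2 < nights ≤ 4): 4 records, sum = 13 × 1.1 = 14.3
Step 3: Tier 3 (nights > 4): 5 records, sum = 33 × 1.2 = 39.6
Step 4: Final sum = 1.0 + 14.3 + 39.6 = 54.9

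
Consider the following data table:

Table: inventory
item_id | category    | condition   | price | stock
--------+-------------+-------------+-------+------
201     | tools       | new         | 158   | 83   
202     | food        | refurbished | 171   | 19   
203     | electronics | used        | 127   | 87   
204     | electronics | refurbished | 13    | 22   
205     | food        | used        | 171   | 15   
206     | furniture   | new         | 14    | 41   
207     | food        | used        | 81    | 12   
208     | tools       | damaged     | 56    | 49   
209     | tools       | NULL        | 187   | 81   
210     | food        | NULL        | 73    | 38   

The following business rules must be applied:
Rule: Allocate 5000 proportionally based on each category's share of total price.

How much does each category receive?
electronics: 666.03, food: 2359.66, furniture: 66.6, tools: 1907.71

Step 1: Calculate total price = 1051
Step 2: Calculate each category's proportion:
  electronics: 140/1051 = 13.32% → 666.03
  food: 496/1051 = 47.19% → 2359.66
  furniture: 14/1051 = 1.33% → 66.6
  tools: 401/1051 = 38.15% → 1907.71
Step 3: Verify: sum of allocations ≈ 5000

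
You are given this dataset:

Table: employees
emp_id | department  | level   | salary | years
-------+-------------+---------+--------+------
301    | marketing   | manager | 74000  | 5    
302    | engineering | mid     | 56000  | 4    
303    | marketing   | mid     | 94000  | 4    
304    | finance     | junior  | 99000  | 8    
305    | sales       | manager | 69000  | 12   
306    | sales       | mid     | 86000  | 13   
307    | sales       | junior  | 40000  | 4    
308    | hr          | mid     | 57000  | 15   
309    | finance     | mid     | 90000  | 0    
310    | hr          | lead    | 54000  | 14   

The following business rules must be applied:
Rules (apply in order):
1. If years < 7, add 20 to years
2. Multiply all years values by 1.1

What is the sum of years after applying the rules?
196.9

Step 1: Apply Rule 1 - Add 20 to records with years < 7
  - 5 records affected: 17 + (5 × 20) = 117
  - Unaffected records: 62
  - Sum after Rule 1: 179
Step 2: Apply Rule 2 - Multiply all by 1.1
  - 179 × 1.1 = 196.9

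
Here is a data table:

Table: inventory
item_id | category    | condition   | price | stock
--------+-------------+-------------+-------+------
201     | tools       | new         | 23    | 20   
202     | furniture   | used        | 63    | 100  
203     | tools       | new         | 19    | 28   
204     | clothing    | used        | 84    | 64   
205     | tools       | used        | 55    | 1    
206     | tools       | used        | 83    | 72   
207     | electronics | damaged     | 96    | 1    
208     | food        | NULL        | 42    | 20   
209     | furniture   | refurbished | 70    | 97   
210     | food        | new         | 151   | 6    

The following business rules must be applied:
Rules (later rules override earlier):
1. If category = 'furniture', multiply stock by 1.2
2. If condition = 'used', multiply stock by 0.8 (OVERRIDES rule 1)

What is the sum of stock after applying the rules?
381.0

Step 1: Rule 2 takes priority for records with condition = 'used'
  - 4 records: 237 × 0.8 = 189.6
Step 2: Rule 1 applies to remaining records with category = 'furniture'
  - 1 records: 97 × 1.2 = 116.4
Step 3: Other records unchanged: 75
Step 4: Final sum = 189.6 + 116.4 + 75 = 381.0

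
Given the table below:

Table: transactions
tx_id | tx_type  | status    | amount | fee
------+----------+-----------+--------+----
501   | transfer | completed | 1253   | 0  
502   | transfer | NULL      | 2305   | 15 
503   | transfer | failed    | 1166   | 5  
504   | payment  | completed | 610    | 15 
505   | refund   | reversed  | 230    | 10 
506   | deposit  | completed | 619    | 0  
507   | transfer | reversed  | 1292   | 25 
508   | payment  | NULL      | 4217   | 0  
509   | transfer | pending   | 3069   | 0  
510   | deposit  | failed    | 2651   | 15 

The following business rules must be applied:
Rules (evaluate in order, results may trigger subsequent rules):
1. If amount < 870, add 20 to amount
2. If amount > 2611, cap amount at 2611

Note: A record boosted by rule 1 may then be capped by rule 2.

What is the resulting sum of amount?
15368

Step 1: Apply rule 1 to records with amount < 870
  - 3 records get bonus of 20
  - Of these, 0 records then exceed 2611 and get capped
Step 2: Apply rule 2 to records with amount > 2611
  - 3 records (original) are capped
Step 3: Calculate final sum = 15368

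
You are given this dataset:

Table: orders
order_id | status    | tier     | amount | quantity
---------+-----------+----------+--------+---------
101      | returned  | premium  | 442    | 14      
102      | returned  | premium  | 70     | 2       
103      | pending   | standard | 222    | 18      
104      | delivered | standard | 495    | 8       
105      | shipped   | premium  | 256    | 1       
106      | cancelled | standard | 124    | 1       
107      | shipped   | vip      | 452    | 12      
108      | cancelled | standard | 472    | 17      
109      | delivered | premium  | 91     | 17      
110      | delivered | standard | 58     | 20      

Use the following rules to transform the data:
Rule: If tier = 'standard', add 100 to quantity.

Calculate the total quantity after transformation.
610

Step 1: Count records where tier = 'standard': 5
Step 2: Total bonus added: 5 × 100 = 500
Step 3: Original sum of quantity: 110
Step 4: Final sum = 110 + 500 = 610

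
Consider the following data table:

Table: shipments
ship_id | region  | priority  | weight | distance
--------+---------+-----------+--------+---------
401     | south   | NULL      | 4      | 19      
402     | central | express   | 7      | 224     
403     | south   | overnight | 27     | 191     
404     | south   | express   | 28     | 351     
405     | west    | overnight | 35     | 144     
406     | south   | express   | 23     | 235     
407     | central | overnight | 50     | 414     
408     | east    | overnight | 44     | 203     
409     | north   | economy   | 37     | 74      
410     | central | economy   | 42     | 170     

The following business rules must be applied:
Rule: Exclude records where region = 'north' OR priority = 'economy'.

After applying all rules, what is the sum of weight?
218

Step 1: Find records where region = 'north' OR priority = 'economy'
Step 2: 2 records match, summing to 79
Step 3: Original sum: 297
Step 4: Remaining sum = 297 - 79 = 218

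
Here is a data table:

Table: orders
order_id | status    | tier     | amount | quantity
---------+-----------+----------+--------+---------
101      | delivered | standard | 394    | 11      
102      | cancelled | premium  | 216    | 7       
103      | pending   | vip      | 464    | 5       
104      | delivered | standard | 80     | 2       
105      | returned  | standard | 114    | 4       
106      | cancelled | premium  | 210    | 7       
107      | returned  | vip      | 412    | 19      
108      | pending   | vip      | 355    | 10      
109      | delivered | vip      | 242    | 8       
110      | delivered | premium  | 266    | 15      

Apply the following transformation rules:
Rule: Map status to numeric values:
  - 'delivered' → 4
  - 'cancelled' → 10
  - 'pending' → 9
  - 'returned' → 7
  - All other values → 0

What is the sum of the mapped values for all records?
68

Step 1: Apply mapping to each record
Step 2: Count by status:
  'delivered': 4 records × 4 = 16
  'cancelled': 2 records × 10 = 20
  'pending': 2 records × 9 = 18
  'returned': 2 records × 7 = 14
Step 3: Sum all mapped values = 68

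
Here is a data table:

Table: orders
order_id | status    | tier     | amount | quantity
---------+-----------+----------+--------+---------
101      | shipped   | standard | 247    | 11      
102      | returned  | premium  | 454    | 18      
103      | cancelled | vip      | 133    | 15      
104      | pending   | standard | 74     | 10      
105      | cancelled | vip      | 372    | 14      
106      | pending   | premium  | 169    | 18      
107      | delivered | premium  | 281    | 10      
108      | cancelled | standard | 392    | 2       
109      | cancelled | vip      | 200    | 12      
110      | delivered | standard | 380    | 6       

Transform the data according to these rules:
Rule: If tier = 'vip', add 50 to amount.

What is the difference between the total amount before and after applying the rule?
150

Step 1: Original sum of amount = 2702
Step 2: 3 records have tier = 'vip'
Step 3: Each affected record changes by 50
Step 4: Total change = 3 × 50 = 150
Step 5: New sum = 2702 + 150 = 2852
Step 6: Difference = |2852 - 2702| = 150
        (Sum increased by 150)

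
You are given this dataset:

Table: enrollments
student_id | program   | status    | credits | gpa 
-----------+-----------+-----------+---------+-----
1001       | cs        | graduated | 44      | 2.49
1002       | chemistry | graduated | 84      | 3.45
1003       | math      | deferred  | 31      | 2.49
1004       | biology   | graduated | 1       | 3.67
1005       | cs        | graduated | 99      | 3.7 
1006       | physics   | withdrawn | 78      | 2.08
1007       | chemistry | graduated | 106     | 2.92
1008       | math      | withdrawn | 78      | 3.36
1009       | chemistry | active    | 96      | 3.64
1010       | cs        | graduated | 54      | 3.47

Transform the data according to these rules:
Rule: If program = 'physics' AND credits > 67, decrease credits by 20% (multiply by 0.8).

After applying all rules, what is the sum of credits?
655.4

Step 1: Find records where program = 'physics' AND credits > 67
Step 2: 1 records match, summing to 78
Step 3: After multiplier: 78 × 0.8 = 62.4
Step 4: Unaffected records sum: 593
Step 5: Final sum = 62.4 + 593 = 655.4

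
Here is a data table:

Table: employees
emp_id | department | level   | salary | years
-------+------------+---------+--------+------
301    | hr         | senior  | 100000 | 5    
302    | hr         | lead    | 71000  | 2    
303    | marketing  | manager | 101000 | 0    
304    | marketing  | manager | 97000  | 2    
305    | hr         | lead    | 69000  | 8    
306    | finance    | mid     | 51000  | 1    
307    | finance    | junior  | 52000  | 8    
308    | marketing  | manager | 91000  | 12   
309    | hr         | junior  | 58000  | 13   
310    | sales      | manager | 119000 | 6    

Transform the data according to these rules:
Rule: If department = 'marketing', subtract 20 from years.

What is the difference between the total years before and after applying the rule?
60

Step 1: Original sum of years = 57
Step 2: 3 records have department = 'marketing'
Step 3: Each affected record changes by -20
Step 4: Total change = 3 × -20 = -60
Step 5: New sum = 57 + -60 = -3
Step 6: Difference = |-3 - 57| = 60
        (Sum decreased by 60)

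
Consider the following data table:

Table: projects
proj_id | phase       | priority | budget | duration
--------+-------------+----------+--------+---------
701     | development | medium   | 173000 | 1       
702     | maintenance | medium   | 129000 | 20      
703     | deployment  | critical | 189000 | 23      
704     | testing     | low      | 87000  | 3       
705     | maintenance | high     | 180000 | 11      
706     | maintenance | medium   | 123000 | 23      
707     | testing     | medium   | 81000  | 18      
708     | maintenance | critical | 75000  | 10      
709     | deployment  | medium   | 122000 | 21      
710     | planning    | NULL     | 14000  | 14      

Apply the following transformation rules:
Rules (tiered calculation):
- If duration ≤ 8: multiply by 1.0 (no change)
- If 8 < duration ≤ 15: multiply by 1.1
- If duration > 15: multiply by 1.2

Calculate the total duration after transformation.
168.5

Step 1: Tier 1 (duration ≤ 8): 2 records, sum = 4 × 1.0 = 4.0
Step 2: Tier 2 (8 < duration ≤ 15): 3 records, sum = 35 × 1.1 = 38.5
Step 3: Tier 3 (duration > 15): 5 records, sum = 105 × 1.2 = 126.0
Step 4: Final sum = 4.0 + 38.5 + 126.0 = 168.5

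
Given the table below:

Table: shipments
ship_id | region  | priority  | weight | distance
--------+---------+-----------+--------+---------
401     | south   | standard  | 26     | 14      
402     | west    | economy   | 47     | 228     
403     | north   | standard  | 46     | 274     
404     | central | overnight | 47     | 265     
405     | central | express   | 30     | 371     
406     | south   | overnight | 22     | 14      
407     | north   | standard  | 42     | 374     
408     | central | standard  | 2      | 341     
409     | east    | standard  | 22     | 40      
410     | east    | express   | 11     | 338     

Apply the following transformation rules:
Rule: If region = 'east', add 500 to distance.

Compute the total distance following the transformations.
3259

Step 1: Count records where region = 'east': 2
Step 2: Total bonus added: 2 × 500 = 1000
Step 3: Original sum of distance: 2259
Step 4: Final sum = 2259 + 1000 = 3259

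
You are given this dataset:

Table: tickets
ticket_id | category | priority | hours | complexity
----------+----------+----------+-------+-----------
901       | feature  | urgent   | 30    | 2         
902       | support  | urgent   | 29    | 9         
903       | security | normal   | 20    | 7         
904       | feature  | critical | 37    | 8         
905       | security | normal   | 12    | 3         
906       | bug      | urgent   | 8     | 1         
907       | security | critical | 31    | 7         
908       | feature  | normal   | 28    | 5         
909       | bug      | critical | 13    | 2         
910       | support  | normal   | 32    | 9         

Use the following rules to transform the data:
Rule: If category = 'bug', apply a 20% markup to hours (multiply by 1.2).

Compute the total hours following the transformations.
244.2

Step 1: Records with category = 'bug' have total hours = 21
Step 2: Apply multiplier: 21 × 1.2 = 25.2
Step 3: Other records total: 219
Step 4: Final sum = 25.2 + 219 = 244.2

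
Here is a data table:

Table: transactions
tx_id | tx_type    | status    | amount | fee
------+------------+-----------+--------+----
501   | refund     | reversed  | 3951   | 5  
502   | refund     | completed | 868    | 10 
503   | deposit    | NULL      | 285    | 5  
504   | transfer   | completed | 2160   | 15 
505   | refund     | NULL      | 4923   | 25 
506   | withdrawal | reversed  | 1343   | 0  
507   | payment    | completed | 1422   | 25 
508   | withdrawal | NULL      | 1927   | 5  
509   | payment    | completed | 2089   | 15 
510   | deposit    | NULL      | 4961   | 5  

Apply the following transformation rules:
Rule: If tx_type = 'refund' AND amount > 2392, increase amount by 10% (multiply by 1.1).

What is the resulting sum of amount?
24816.4

Step 1: Find records where tx_type = 'refund' AND amount > 2392
Step 2: 2 records match, summing to 8874
Step 3: After multiplier: 8874 × 1.1 = 9761.4
Step 4: Unaffected records sum: 15055
Step 5: Final sum = 9761.4 + 15055 = 24816.4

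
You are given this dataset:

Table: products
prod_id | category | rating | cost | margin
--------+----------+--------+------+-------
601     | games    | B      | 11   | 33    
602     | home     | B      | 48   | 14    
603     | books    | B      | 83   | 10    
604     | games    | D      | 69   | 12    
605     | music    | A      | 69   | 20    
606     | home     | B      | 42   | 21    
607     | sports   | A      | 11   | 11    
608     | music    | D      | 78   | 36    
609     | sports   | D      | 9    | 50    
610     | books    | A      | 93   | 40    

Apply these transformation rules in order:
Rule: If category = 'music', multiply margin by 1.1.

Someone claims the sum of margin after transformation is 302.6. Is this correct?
No, the correct result is 252.6.

Step 1: Calculate the correct sum after transformation
Step 2: Apply multiplier 1.1 to records where category = 'music'
Step 3: Correct result = 252.6
Step 4: Claimed result = 302.6
Step 5: 252.6 ≠ 302.6
Conclusion: The claimed result is incorrect. The correct answer is 252.6.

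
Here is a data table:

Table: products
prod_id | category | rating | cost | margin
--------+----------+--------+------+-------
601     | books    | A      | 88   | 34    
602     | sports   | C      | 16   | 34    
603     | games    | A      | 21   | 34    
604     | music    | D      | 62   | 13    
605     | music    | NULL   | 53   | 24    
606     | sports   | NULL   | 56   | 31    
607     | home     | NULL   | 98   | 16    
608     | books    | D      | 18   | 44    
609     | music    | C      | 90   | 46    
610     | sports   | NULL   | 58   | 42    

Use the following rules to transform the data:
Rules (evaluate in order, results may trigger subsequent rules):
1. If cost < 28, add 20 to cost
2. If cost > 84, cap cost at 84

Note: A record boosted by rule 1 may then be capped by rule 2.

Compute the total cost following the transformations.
596

Step 1: Apply rule 1 to records with cost < 28
  - 3 records get bonus of 20
  - Of these, 0 records then exceed 84 and get capped
Step 2: Apply rule 2 to records with cost > 84
  - 3 records (original) are capped
Step 3: Calculate final sum = 596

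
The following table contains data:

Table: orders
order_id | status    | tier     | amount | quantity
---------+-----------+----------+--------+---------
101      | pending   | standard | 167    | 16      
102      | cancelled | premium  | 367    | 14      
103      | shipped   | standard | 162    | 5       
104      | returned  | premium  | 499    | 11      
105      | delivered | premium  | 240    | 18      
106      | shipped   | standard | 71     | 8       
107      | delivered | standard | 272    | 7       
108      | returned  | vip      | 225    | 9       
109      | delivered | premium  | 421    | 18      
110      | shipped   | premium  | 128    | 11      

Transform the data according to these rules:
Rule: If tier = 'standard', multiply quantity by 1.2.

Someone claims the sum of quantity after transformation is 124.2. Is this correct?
Yes, the result is correct.

Step 1: Calculate the correct sum after transformation
Step 2: Apply multiplier 1.2 to records where tier = 'standard'
Step 3: Correct result = 124.2
Step 4: Claimed result = 124.2
Step 5: 124.2 = 124.2 ✓
Conclusion: The claimed result is correct.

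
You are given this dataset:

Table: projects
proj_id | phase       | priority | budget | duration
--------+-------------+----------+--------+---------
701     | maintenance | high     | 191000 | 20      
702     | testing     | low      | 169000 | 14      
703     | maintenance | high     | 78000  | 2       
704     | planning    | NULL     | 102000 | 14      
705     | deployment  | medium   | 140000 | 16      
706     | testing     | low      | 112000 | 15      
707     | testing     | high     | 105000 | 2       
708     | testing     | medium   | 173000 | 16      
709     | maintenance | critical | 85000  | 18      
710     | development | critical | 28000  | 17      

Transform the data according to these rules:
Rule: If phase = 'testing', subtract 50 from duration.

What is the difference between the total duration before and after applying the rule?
200

Step 1: Original sum of duration = 134
Step 2: 4 records have phase = 'testing'
Step 3: Each affected record changes by -50
Step 4: Total change = 4 × -50 = -200
Step 5: New sum = 134 + -200 = -66
Step 6: Difference = |-66 - 134| = 200
        (Sum decreased by 200)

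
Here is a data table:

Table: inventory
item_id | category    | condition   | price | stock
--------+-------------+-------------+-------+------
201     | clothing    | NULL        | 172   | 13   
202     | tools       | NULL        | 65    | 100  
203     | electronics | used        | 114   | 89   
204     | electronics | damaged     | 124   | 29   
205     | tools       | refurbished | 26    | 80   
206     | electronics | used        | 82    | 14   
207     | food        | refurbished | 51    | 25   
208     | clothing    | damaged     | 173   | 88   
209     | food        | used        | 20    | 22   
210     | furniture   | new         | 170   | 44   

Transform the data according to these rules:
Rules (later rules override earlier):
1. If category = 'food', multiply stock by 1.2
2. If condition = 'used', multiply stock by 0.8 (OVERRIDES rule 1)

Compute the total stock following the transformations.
484.0

Step 1: Rule 2 takes priority for records with condition = 'used'
  - 3 records: 125 × 0.8 = 100.0
Step 2: Rule 1 applies to remaining records with category = 'food'
  - 1 records: 25 × 1.2 = 30.0
Step 3: Other records unchanged: 354
Step 4: Final sum = 100.0 + 30.0 + 354 = 484.0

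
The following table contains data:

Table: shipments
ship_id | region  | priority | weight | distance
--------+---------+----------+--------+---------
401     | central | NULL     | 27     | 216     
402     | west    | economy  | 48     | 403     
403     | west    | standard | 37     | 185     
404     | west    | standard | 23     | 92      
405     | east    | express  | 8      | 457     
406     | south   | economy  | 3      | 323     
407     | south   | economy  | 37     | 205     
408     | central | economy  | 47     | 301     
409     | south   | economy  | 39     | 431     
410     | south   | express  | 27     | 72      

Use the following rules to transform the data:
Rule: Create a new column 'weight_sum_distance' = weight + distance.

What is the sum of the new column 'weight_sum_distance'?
2981

Step 1: For each record, compute weight + distance
Example calculations:
  27 + 216 = 243
  48 + 403 = 451
  37 + 185 = 222
  ...
Step 2: Sum all derived values
Step 3: Total = 2981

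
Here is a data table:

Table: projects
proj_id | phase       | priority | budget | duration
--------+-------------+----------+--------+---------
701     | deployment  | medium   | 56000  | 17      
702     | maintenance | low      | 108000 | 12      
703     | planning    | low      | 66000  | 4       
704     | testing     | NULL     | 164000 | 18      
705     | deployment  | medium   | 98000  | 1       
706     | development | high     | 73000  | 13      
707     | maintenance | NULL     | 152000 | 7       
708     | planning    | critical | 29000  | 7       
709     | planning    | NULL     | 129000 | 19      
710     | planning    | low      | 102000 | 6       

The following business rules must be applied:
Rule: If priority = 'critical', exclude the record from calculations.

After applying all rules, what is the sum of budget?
948000

Step 1: Identify records where priority = 'critical'
Step 2: The excluded records sum to 29000
Step 3: Original total budget = 977000
Step 4: Remaining total = 977000 - 29000 = 948000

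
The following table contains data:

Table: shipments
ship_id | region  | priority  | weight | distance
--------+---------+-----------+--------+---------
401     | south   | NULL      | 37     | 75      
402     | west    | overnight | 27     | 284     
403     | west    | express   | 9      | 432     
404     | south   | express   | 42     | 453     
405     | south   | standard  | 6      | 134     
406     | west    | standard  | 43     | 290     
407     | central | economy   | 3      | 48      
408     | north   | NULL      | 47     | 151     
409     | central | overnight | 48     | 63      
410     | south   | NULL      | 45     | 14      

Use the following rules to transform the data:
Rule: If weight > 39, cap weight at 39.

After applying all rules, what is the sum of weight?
277

Step 1: 5 records have weight > 39
Step 2: These records originally summed to 225
Step 3: After capping: 5 × 39 = 195
Step 4: Unaffected records sum: 82
Step 5: Final sum = 195 + 82 = 277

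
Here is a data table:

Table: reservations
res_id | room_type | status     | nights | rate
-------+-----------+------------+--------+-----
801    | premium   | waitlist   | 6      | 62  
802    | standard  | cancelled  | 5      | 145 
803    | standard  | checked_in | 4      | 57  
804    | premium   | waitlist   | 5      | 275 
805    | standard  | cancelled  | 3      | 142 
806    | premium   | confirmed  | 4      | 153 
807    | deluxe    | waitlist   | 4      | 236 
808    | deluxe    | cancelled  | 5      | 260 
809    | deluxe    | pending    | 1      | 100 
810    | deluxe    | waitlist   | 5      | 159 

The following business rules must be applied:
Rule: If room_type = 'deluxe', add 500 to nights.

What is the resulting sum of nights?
2042

Step 1: Count records where room_type = 'deluxe': 4
Step 2: Total bonus added: 4 × 500 = 2000
Step 3: Original sum of nights: 42
Step 4: Final sum = 42 + 2000 = 2042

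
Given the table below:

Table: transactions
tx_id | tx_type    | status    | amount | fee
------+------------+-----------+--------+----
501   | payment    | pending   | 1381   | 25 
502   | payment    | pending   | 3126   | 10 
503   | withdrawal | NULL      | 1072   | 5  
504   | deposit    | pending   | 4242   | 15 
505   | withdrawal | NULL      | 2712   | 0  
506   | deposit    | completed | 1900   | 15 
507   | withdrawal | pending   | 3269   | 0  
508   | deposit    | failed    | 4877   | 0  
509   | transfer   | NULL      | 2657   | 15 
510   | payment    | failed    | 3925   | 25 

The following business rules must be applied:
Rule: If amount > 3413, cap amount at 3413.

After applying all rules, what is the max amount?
3413

Step 1: Original maximum amount = 4877
Step 2: Apply cap at 3413
Step 3: 3 records had amount > 3413 and were capped
Step 4: Maximum after transformation = 3413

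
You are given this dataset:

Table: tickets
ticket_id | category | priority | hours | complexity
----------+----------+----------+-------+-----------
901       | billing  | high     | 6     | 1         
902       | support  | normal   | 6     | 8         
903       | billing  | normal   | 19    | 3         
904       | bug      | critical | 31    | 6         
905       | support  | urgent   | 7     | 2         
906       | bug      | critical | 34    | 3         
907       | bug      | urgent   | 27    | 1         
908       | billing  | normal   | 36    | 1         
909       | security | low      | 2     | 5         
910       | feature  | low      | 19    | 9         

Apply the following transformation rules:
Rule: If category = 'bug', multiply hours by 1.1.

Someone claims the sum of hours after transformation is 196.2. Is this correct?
Yes, the result is correct.

Step 1: Calculate the correct sum after transformation
Step 2: Apply multiplier 1.1 to records where category = 'bug'
Step 3: Correct result = 196.2
Step 4: Claimed result = 196.2
Step 5: 196.2 = 196.2 ✓
Conclusion: The claimed result is correct.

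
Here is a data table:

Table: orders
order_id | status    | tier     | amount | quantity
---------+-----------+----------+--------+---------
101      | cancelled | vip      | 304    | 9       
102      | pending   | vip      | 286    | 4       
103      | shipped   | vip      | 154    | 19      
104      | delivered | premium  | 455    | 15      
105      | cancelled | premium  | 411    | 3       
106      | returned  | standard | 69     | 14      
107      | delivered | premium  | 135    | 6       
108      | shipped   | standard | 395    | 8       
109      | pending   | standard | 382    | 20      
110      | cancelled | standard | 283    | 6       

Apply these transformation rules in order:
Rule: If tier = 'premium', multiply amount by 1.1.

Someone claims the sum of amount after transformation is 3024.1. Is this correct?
No, the correct result is 2974.1.

Step 1: Calculate the correct sum after transformation
Step 2: Apply multiplier 1.1 to records where tier = 'premium'
Step 3: Correct result = 2974.1
Step 4: Claimed result = 3024.1
Step 5: 2974.1 ≠ 3024.1
Conclusion: The claimed result is incorrect. The correct answer is 2974.1.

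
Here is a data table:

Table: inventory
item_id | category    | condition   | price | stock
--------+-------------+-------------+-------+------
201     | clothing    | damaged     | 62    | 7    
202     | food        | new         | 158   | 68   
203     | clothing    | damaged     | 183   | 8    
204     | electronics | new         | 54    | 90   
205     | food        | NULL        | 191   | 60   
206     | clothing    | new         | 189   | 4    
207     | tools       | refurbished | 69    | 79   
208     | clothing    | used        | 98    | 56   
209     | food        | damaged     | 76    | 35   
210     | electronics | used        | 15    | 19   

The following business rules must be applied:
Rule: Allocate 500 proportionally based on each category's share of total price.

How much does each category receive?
clothing: 242.92, electronics: 31.51, food: 194.06, tools: 31.51

Step 1: Calculate total price = 1095
Step 2: Calculate each category's proportion:
  clothing: 532/1095 = 48.58% → 242.92
  electronics: 69/1095 = 6.30% → 31.51
  food: 425/1095 = 38.81% → 194.06
  tools: 69/1095 = 6.30% → 31.51
Step 3: Verify: sum of allocations ≈ 500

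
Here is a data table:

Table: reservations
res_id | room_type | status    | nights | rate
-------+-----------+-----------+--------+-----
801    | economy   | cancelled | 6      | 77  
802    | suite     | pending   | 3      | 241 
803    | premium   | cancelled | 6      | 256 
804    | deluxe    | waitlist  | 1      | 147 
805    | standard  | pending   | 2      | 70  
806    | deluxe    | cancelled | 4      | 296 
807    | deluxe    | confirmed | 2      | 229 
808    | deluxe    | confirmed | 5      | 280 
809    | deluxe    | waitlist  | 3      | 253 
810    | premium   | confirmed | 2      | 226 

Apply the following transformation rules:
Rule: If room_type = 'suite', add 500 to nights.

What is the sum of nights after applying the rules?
534

Step 1: Count records where room_type = 'suite': 1
Step 2: Total bonus added: 1 × 500 = 500
Step 3: Original sum of nights: 34
Step 4: Final sum = 34 + 500 = 534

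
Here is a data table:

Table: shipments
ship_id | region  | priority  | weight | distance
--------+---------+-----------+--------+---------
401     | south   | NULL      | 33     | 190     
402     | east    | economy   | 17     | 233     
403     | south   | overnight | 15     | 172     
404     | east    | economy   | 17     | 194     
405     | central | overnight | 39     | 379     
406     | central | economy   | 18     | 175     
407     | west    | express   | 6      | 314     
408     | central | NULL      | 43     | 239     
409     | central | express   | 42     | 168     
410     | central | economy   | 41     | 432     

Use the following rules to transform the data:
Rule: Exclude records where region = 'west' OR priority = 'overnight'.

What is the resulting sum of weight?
211

Step 1: Find records where region = 'west' OR priority = 'overnight'
Step 2: 3 records match, summing to 60
Step 3: Original sum: 271
Step 4: Remaining sum = 271 - 60 = 211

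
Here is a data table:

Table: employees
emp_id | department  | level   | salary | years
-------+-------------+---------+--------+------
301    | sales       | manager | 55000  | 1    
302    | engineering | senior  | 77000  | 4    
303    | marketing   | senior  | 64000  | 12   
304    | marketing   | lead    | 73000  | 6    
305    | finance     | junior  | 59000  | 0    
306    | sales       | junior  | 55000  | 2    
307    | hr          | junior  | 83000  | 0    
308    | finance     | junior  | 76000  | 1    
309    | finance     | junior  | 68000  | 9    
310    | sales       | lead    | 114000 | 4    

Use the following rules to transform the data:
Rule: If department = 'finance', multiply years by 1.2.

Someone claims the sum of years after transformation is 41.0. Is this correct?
Yes, the result is correct.

Step 1: Calculate the correct sum after transformation
Step 2: Apply multiplier 1.2 to records where department = 'finance'
Step 3: Correct result = 41.0
Step 4: Claimed result = 41.0
Step 5: 41.0 = 41.0 ✓
Conclusion: The claimed result is correct.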